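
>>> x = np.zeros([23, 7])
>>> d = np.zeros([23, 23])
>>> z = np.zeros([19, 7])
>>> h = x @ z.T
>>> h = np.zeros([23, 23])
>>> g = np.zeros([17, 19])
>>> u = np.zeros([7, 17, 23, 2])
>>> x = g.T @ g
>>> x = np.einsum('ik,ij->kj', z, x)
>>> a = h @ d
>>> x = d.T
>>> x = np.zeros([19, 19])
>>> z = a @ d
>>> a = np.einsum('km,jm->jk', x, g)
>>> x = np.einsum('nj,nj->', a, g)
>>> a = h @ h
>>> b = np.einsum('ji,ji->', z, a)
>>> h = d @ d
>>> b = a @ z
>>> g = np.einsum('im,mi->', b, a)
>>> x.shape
()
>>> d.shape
(23, 23)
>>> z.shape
(23, 23)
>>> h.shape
(23, 23)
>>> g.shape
()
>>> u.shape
(7, 17, 23, 2)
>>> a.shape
(23, 23)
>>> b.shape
(23, 23)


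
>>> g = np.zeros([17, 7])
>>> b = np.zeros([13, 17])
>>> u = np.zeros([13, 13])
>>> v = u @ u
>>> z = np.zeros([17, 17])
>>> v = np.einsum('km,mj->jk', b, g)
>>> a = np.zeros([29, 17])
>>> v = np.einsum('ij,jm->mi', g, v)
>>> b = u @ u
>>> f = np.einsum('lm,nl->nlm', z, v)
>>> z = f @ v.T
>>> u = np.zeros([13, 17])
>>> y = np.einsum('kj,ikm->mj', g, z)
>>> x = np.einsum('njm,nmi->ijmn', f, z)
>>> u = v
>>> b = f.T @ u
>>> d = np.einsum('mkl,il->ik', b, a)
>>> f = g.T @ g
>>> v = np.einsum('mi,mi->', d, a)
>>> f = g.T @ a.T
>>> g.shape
(17, 7)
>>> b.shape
(17, 17, 17)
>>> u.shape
(13, 17)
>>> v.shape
()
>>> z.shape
(13, 17, 13)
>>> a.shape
(29, 17)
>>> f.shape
(7, 29)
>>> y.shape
(13, 7)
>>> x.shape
(13, 17, 17, 13)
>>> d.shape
(29, 17)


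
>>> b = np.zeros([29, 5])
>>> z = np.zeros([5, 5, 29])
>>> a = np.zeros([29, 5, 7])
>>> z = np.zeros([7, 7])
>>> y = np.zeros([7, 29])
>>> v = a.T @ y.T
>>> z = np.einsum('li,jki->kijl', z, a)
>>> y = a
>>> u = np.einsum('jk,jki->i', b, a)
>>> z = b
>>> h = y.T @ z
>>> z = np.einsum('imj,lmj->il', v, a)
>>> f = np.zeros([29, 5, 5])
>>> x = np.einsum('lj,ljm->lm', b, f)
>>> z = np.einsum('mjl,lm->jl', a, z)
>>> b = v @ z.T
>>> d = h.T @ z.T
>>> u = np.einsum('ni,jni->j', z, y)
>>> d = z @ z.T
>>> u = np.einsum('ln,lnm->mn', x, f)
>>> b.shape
(7, 5, 5)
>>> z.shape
(5, 7)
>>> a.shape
(29, 5, 7)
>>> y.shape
(29, 5, 7)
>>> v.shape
(7, 5, 7)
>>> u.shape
(5, 5)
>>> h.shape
(7, 5, 5)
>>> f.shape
(29, 5, 5)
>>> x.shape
(29, 5)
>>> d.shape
(5, 5)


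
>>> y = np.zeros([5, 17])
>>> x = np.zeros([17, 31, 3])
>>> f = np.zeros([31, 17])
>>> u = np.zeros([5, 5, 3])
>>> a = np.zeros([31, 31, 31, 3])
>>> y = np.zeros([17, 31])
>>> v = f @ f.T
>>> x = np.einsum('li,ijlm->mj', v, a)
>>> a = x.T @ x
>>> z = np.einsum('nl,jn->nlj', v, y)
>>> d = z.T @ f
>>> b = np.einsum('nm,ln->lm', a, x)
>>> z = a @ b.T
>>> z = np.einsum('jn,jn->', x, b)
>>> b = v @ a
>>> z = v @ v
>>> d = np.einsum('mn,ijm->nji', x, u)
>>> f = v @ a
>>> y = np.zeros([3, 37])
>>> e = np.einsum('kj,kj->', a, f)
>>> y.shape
(3, 37)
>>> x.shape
(3, 31)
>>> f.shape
(31, 31)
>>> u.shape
(5, 5, 3)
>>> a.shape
(31, 31)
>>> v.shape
(31, 31)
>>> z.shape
(31, 31)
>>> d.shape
(31, 5, 5)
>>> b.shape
(31, 31)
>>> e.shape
()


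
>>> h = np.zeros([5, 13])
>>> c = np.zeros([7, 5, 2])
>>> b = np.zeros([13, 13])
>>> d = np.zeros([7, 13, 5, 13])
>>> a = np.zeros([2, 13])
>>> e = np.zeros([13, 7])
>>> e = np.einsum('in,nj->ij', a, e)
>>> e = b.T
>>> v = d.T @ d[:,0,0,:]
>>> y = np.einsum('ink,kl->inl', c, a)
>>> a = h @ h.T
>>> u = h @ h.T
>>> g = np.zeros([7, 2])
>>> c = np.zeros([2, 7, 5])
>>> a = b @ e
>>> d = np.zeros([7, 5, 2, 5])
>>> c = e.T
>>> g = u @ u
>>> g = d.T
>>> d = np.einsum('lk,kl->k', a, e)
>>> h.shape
(5, 13)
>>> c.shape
(13, 13)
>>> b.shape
(13, 13)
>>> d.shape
(13,)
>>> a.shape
(13, 13)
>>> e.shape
(13, 13)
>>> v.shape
(13, 5, 13, 13)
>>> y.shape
(7, 5, 13)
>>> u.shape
(5, 5)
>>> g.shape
(5, 2, 5, 7)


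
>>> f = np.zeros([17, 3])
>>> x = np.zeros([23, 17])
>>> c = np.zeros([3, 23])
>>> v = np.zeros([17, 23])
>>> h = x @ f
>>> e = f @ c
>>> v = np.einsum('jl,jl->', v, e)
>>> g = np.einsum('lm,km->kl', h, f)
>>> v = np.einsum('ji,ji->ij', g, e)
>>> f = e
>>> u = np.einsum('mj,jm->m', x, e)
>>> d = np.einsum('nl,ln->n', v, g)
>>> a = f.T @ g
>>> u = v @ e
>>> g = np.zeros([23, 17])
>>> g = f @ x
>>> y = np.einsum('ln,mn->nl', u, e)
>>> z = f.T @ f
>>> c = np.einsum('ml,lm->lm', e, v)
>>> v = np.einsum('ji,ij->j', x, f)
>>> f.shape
(17, 23)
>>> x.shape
(23, 17)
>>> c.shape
(23, 17)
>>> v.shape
(23,)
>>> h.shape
(23, 3)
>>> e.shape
(17, 23)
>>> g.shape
(17, 17)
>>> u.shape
(23, 23)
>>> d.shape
(23,)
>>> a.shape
(23, 23)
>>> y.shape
(23, 23)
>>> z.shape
(23, 23)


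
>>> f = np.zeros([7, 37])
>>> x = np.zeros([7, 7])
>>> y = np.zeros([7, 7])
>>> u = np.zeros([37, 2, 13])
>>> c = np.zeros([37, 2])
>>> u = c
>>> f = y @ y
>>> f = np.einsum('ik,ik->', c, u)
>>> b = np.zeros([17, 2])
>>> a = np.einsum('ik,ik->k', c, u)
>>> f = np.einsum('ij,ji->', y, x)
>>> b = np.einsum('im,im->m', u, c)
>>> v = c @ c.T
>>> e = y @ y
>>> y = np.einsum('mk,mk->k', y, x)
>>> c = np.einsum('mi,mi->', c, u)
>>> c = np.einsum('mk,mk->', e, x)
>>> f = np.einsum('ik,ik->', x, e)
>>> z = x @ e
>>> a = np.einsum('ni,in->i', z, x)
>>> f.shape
()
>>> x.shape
(7, 7)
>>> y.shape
(7,)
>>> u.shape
(37, 2)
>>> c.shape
()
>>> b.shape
(2,)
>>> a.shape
(7,)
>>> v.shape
(37, 37)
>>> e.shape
(7, 7)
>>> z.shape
(7, 7)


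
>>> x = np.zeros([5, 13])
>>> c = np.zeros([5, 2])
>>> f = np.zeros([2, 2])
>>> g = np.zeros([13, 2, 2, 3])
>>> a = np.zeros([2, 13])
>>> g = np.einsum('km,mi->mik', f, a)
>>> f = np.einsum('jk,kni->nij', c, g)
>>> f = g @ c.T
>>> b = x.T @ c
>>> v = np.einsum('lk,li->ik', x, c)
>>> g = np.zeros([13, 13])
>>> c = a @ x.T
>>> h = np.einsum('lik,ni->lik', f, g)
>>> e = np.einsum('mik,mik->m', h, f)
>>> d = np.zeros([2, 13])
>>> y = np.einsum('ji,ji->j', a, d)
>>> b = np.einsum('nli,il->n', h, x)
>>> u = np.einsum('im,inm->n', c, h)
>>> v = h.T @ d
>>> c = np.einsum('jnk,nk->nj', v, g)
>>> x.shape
(5, 13)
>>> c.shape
(13, 5)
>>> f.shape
(2, 13, 5)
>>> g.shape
(13, 13)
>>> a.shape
(2, 13)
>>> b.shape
(2,)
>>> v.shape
(5, 13, 13)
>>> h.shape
(2, 13, 5)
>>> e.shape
(2,)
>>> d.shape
(2, 13)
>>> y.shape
(2,)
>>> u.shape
(13,)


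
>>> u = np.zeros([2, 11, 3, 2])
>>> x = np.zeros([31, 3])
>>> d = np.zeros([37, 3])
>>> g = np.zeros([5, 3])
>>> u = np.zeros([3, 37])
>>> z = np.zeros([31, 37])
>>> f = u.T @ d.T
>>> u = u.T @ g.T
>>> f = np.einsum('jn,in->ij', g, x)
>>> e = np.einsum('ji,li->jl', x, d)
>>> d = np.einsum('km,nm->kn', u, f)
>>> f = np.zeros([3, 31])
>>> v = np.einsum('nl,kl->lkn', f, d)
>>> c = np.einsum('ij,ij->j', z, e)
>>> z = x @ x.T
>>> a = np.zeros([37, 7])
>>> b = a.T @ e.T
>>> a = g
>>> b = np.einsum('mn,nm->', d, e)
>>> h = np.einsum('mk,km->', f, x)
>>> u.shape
(37, 5)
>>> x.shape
(31, 3)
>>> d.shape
(37, 31)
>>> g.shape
(5, 3)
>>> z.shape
(31, 31)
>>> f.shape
(3, 31)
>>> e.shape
(31, 37)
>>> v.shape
(31, 37, 3)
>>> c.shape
(37,)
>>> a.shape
(5, 3)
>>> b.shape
()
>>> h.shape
()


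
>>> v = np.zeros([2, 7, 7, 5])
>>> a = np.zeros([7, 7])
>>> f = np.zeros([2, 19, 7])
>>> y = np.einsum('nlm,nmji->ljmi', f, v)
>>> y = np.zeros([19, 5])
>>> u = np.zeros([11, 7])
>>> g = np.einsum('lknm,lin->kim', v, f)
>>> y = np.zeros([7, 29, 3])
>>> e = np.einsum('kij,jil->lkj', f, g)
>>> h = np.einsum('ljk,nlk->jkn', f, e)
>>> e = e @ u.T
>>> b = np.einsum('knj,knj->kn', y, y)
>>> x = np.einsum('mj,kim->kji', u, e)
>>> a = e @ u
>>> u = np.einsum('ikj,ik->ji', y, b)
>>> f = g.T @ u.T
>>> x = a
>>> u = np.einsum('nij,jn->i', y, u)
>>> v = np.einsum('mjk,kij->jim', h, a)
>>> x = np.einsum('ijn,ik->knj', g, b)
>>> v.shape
(7, 2, 19)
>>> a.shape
(5, 2, 7)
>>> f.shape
(5, 19, 3)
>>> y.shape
(7, 29, 3)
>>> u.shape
(29,)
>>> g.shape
(7, 19, 5)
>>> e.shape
(5, 2, 11)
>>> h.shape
(19, 7, 5)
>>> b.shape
(7, 29)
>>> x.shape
(29, 5, 19)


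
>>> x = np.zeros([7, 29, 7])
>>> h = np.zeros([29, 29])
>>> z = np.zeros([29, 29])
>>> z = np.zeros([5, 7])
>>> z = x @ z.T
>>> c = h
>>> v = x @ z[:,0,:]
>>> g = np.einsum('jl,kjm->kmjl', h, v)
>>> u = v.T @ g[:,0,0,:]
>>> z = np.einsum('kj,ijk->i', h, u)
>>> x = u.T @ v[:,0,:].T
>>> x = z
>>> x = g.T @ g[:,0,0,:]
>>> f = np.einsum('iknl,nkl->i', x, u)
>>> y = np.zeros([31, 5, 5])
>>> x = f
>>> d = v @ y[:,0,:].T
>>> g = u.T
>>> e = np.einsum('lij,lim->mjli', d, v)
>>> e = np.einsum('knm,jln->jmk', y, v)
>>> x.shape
(29,)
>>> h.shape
(29, 29)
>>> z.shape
(5,)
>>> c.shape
(29, 29)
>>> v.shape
(7, 29, 5)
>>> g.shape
(29, 29, 5)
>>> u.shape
(5, 29, 29)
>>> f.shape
(29,)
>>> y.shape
(31, 5, 5)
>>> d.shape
(7, 29, 31)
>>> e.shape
(7, 5, 31)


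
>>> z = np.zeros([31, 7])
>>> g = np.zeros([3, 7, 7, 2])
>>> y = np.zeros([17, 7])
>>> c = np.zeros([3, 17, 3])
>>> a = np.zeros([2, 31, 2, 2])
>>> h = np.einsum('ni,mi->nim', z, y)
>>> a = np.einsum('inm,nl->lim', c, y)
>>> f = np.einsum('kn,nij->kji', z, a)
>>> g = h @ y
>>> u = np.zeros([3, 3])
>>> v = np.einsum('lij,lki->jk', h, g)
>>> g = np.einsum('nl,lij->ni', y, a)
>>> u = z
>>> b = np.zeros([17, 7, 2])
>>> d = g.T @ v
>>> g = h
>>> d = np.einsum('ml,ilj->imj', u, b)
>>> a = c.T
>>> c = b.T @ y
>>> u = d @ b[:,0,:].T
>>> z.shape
(31, 7)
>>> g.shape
(31, 7, 17)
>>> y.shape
(17, 7)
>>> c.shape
(2, 7, 7)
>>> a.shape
(3, 17, 3)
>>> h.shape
(31, 7, 17)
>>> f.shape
(31, 3, 3)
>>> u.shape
(17, 31, 17)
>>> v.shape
(17, 7)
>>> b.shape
(17, 7, 2)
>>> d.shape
(17, 31, 2)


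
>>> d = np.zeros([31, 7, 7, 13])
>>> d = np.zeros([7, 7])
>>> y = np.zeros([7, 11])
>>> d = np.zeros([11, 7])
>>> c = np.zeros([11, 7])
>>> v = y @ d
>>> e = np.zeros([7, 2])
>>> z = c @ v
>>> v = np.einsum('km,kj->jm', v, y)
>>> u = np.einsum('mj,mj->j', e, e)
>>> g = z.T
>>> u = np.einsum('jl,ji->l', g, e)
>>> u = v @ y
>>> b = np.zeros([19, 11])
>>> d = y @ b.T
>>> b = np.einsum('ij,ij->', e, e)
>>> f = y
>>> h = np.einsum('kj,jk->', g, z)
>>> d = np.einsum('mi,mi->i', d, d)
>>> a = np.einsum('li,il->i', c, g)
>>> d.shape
(19,)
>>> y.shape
(7, 11)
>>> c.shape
(11, 7)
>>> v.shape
(11, 7)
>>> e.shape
(7, 2)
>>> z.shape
(11, 7)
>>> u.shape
(11, 11)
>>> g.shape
(7, 11)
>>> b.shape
()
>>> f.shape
(7, 11)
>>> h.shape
()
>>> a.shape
(7,)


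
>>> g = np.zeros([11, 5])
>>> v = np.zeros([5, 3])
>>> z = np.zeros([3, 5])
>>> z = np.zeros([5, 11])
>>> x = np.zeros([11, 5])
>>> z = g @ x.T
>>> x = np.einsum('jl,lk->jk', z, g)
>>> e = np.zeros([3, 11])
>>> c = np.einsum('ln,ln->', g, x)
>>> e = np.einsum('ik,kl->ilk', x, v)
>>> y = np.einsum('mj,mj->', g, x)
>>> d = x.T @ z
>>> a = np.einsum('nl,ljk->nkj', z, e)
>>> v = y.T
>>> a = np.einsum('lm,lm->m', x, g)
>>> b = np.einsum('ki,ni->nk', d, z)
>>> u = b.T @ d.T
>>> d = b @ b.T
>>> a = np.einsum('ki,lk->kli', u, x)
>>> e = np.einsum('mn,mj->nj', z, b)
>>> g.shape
(11, 5)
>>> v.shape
()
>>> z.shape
(11, 11)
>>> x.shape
(11, 5)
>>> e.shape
(11, 5)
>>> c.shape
()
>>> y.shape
()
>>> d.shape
(11, 11)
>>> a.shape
(5, 11, 5)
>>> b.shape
(11, 5)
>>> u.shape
(5, 5)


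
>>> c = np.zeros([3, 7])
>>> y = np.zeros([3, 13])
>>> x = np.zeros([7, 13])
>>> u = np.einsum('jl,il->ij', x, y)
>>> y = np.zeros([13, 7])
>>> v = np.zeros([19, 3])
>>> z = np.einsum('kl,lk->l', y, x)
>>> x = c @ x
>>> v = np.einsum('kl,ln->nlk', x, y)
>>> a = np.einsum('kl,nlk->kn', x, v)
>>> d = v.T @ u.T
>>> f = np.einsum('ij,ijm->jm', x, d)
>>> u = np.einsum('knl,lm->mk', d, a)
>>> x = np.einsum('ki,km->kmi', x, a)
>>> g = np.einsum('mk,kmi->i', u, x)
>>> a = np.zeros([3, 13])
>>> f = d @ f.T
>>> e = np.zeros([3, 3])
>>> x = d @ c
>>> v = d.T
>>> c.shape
(3, 7)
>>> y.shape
(13, 7)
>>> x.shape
(3, 13, 7)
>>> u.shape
(7, 3)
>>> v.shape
(3, 13, 3)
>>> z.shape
(7,)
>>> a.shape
(3, 13)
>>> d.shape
(3, 13, 3)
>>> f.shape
(3, 13, 13)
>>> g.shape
(13,)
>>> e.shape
(3, 3)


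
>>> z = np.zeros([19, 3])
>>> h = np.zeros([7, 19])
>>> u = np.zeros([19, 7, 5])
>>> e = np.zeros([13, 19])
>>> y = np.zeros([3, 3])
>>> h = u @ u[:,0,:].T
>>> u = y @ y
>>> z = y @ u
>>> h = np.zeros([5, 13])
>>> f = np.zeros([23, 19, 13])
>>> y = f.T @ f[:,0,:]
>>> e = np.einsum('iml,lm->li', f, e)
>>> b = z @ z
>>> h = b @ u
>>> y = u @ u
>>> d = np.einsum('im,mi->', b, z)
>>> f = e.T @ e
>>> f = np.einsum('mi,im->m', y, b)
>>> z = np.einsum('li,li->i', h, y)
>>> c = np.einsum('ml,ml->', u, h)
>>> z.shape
(3,)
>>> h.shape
(3, 3)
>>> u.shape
(3, 3)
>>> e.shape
(13, 23)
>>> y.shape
(3, 3)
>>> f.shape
(3,)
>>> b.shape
(3, 3)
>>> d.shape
()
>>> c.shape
()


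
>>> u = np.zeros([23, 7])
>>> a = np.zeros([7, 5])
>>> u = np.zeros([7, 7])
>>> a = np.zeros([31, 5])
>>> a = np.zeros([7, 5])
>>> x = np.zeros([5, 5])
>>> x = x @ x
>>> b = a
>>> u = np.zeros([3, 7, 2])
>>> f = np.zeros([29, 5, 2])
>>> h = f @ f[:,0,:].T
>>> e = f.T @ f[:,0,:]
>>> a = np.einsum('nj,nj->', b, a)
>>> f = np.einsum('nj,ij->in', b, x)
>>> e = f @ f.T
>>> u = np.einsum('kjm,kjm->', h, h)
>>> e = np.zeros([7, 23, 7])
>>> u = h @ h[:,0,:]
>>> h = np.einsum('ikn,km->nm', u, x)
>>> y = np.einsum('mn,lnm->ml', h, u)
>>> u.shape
(29, 5, 29)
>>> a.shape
()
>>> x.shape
(5, 5)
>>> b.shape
(7, 5)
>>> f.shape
(5, 7)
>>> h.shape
(29, 5)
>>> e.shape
(7, 23, 7)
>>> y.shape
(29, 29)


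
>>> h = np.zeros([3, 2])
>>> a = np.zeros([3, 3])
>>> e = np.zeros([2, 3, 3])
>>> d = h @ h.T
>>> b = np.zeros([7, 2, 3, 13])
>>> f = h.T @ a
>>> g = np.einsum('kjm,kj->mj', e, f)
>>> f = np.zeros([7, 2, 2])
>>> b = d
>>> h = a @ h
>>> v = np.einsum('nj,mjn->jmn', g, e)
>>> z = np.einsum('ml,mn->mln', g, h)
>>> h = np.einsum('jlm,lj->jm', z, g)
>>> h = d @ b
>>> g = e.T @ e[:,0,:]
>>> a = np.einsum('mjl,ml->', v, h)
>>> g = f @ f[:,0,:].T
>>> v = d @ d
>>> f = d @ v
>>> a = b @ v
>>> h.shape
(3, 3)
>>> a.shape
(3, 3)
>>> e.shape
(2, 3, 3)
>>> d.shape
(3, 3)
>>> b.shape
(3, 3)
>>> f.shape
(3, 3)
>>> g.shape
(7, 2, 7)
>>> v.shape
(3, 3)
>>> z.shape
(3, 3, 2)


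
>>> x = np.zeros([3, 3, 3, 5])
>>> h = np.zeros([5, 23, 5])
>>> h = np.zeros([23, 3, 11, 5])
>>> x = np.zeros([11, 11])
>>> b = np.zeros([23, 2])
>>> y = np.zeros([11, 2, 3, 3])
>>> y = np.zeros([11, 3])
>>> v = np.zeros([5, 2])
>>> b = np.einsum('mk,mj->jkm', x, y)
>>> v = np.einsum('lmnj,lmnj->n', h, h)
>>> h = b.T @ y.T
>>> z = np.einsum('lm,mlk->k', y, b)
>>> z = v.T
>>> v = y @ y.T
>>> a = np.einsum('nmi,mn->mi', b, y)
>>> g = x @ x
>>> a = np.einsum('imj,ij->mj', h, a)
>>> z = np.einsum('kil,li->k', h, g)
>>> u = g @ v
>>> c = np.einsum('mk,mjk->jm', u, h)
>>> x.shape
(11, 11)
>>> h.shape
(11, 11, 11)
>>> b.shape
(3, 11, 11)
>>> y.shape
(11, 3)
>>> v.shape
(11, 11)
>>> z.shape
(11,)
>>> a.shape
(11, 11)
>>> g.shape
(11, 11)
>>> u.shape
(11, 11)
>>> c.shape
(11, 11)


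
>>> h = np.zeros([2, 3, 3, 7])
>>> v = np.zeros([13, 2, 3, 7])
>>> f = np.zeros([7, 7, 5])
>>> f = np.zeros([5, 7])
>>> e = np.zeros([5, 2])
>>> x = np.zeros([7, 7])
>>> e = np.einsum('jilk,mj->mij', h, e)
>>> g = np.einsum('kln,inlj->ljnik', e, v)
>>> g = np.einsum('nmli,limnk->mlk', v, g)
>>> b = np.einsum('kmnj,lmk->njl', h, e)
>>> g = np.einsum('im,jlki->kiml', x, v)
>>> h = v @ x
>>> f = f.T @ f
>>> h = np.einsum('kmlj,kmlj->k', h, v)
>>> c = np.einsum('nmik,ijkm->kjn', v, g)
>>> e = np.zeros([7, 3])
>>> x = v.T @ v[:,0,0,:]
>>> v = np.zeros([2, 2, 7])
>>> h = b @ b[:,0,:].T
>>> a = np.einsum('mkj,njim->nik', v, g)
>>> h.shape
(3, 7, 3)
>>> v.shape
(2, 2, 7)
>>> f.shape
(7, 7)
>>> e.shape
(7, 3)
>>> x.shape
(7, 3, 2, 7)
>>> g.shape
(3, 7, 7, 2)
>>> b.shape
(3, 7, 5)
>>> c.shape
(7, 7, 13)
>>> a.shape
(3, 7, 2)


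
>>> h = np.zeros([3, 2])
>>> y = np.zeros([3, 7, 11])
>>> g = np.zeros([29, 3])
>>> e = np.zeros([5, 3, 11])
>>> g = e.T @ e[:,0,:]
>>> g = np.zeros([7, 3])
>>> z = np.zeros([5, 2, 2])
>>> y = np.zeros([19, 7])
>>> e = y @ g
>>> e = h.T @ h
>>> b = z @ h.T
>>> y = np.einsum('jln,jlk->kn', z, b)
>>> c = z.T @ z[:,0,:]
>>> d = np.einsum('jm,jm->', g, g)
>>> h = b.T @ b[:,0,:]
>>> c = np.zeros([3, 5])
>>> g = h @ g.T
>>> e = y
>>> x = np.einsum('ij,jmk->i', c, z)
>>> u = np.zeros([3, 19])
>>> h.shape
(3, 2, 3)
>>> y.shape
(3, 2)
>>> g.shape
(3, 2, 7)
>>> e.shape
(3, 2)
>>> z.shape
(5, 2, 2)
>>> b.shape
(5, 2, 3)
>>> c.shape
(3, 5)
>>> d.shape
()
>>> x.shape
(3,)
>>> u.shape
(3, 19)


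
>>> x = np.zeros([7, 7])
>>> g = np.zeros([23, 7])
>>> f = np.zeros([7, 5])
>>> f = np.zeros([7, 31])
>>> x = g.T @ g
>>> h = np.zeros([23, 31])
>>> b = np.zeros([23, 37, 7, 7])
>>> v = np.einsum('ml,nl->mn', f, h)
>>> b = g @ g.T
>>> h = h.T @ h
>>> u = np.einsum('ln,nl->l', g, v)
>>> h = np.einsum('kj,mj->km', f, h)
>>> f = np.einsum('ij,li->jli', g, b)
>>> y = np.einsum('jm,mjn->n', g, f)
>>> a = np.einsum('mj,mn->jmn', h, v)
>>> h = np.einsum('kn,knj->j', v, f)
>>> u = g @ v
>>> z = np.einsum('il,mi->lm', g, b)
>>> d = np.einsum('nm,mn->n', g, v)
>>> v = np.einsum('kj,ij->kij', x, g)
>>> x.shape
(7, 7)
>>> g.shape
(23, 7)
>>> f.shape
(7, 23, 23)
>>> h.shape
(23,)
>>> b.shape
(23, 23)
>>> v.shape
(7, 23, 7)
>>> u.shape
(23, 23)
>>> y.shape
(23,)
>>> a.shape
(31, 7, 23)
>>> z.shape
(7, 23)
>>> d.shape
(23,)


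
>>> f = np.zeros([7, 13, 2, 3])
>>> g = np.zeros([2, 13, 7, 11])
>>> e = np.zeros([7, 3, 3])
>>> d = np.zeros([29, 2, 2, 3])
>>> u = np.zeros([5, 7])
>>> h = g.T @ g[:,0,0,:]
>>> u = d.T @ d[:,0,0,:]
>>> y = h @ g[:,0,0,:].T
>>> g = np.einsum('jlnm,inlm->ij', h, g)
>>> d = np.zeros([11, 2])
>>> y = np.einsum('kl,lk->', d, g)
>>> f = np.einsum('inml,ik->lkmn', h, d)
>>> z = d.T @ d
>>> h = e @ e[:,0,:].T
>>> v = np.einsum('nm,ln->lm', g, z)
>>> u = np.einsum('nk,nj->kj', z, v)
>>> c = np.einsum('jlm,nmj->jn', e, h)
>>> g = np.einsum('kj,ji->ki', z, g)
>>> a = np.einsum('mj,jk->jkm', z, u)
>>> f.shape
(11, 2, 13, 7)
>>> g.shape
(2, 11)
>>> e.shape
(7, 3, 3)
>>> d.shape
(11, 2)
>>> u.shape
(2, 11)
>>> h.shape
(7, 3, 7)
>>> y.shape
()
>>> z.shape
(2, 2)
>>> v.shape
(2, 11)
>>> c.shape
(7, 7)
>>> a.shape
(2, 11, 2)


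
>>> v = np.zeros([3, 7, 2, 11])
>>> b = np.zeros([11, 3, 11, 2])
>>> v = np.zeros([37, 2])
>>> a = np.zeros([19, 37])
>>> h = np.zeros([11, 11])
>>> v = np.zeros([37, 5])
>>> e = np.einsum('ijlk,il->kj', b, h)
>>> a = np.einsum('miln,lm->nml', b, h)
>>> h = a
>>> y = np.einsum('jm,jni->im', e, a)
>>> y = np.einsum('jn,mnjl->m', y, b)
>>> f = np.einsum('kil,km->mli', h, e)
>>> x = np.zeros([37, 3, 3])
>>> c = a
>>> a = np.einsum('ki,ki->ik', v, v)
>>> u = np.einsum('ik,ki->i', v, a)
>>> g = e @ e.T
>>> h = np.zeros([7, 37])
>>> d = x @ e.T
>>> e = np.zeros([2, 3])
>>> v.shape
(37, 5)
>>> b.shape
(11, 3, 11, 2)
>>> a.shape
(5, 37)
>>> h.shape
(7, 37)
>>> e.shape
(2, 3)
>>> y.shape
(11,)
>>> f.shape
(3, 11, 11)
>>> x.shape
(37, 3, 3)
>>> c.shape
(2, 11, 11)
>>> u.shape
(37,)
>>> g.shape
(2, 2)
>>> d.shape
(37, 3, 2)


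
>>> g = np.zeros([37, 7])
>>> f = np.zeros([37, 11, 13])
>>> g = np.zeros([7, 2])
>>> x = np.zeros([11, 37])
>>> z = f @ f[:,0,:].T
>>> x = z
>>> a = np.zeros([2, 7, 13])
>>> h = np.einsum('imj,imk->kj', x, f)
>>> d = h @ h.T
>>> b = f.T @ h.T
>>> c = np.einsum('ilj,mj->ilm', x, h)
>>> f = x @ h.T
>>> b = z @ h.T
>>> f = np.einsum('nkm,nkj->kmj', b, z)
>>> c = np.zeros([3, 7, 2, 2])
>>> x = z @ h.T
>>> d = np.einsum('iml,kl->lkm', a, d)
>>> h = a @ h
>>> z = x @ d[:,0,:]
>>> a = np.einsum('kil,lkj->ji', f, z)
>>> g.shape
(7, 2)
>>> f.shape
(11, 13, 37)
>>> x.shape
(37, 11, 13)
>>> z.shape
(37, 11, 7)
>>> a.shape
(7, 13)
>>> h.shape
(2, 7, 37)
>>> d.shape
(13, 13, 7)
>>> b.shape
(37, 11, 13)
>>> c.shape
(3, 7, 2, 2)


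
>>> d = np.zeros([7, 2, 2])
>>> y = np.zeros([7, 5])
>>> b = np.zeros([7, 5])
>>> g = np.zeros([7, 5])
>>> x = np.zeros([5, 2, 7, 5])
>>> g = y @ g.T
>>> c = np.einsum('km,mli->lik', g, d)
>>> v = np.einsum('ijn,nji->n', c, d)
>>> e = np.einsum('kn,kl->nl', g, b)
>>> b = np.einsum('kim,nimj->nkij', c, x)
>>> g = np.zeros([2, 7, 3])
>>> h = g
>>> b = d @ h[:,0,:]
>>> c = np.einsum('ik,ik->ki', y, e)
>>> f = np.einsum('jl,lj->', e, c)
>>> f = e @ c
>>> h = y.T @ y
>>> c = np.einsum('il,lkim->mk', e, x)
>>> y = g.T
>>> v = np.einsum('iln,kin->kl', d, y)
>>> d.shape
(7, 2, 2)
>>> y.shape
(3, 7, 2)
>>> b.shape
(7, 2, 3)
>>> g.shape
(2, 7, 3)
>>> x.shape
(5, 2, 7, 5)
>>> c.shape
(5, 2)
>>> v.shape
(3, 2)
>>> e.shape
(7, 5)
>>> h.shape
(5, 5)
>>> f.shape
(7, 7)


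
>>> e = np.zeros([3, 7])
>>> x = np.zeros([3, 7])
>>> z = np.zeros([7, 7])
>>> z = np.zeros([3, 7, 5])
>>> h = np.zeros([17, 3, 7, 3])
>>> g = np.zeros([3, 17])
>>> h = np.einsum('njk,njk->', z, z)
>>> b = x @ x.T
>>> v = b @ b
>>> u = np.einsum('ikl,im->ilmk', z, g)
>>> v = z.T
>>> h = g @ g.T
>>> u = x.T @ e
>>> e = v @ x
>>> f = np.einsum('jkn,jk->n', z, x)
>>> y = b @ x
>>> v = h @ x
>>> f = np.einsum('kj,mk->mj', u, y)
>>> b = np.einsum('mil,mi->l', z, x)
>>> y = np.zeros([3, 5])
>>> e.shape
(5, 7, 7)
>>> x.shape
(3, 7)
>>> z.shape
(3, 7, 5)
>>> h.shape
(3, 3)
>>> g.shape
(3, 17)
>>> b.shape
(5,)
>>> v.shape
(3, 7)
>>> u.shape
(7, 7)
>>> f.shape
(3, 7)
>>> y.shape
(3, 5)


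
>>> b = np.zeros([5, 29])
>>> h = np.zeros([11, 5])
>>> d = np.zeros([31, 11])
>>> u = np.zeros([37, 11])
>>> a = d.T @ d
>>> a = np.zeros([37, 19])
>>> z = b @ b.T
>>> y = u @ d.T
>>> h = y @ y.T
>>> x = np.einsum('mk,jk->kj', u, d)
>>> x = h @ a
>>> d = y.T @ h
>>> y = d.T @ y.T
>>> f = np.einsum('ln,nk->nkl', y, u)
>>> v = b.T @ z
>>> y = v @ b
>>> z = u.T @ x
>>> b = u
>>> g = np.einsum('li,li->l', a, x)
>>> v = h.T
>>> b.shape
(37, 11)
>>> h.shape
(37, 37)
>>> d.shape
(31, 37)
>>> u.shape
(37, 11)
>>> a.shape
(37, 19)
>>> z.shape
(11, 19)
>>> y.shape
(29, 29)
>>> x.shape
(37, 19)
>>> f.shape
(37, 11, 37)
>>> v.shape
(37, 37)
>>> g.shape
(37,)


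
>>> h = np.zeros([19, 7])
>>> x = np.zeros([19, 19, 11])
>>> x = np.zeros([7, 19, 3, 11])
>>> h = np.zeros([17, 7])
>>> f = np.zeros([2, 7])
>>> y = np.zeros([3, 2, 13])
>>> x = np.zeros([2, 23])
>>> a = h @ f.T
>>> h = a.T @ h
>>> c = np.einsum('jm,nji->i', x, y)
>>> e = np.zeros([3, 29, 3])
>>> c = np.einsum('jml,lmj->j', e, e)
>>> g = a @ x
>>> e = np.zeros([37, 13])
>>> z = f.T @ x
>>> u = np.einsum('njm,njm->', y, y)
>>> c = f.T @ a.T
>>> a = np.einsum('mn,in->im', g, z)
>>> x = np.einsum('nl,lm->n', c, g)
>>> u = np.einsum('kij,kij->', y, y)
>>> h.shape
(2, 7)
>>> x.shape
(7,)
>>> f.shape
(2, 7)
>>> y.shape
(3, 2, 13)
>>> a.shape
(7, 17)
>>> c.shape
(7, 17)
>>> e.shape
(37, 13)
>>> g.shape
(17, 23)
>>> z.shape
(7, 23)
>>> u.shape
()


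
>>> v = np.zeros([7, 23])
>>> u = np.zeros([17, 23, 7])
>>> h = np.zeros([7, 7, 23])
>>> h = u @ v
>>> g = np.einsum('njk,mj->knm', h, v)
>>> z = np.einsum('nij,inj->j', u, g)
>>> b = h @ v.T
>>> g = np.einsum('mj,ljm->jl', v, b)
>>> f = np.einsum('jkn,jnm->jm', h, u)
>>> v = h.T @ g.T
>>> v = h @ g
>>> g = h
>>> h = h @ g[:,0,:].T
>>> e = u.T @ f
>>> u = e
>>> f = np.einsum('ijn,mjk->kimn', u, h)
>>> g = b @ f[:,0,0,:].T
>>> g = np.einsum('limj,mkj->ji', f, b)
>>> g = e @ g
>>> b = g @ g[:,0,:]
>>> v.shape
(17, 23, 17)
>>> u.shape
(7, 23, 7)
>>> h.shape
(17, 23, 17)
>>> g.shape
(7, 23, 7)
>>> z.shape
(7,)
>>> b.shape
(7, 23, 7)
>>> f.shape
(17, 7, 17, 7)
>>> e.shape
(7, 23, 7)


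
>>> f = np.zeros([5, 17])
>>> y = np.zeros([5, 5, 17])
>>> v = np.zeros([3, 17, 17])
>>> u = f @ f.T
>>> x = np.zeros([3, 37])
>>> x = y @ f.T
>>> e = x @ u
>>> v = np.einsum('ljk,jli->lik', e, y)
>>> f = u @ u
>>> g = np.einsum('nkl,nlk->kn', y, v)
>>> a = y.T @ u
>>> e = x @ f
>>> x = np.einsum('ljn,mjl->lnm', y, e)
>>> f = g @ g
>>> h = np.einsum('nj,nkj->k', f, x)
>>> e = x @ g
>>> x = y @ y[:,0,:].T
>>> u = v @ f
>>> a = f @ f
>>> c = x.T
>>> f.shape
(5, 5)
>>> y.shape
(5, 5, 17)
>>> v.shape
(5, 17, 5)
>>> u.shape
(5, 17, 5)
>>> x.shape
(5, 5, 5)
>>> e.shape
(5, 17, 5)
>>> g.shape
(5, 5)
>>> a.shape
(5, 5)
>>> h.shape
(17,)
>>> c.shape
(5, 5, 5)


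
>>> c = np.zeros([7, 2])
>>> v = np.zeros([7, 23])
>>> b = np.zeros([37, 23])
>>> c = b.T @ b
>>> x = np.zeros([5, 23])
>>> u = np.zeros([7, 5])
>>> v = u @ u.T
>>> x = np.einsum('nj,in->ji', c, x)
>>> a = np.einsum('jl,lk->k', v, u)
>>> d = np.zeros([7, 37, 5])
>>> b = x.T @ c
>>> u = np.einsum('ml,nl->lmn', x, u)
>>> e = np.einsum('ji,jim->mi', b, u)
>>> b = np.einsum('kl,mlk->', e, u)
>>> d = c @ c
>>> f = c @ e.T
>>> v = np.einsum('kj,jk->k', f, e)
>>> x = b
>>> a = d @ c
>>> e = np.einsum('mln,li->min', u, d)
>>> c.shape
(23, 23)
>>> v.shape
(23,)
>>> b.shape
()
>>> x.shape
()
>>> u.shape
(5, 23, 7)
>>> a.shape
(23, 23)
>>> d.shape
(23, 23)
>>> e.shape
(5, 23, 7)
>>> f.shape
(23, 7)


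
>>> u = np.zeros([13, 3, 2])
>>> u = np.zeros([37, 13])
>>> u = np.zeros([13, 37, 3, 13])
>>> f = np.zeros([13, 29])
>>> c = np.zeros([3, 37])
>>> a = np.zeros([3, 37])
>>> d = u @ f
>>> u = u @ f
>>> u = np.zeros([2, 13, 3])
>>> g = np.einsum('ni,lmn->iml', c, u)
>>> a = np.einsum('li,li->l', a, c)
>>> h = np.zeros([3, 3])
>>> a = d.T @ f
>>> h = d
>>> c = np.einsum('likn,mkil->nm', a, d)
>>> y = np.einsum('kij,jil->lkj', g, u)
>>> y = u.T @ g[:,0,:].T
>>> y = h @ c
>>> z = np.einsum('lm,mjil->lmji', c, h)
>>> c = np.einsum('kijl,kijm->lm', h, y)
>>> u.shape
(2, 13, 3)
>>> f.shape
(13, 29)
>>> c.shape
(29, 13)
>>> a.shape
(29, 3, 37, 29)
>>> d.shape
(13, 37, 3, 29)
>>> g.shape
(37, 13, 2)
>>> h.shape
(13, 37, 3, 29)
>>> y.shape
(13, 37, 3, 13)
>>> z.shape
(29, 13, 37, 3)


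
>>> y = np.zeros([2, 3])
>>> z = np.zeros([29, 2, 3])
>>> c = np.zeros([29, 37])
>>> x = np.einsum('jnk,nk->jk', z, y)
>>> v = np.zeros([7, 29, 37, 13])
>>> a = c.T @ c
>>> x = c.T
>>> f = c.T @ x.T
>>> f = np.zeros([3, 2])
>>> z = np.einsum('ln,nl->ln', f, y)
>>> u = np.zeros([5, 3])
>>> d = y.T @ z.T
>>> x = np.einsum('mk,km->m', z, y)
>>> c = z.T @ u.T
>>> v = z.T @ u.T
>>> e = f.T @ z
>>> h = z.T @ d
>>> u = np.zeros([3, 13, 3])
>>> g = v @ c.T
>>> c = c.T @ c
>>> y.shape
(2, 3)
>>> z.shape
(3, 2)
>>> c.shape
(5, 5)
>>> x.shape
(3,)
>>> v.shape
(2, 5)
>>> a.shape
(37, 37)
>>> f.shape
(3, 2)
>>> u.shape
(3, 13, 3)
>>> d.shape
(3, 3)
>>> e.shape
(2, 2)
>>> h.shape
(2, 3)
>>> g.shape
(2, 2)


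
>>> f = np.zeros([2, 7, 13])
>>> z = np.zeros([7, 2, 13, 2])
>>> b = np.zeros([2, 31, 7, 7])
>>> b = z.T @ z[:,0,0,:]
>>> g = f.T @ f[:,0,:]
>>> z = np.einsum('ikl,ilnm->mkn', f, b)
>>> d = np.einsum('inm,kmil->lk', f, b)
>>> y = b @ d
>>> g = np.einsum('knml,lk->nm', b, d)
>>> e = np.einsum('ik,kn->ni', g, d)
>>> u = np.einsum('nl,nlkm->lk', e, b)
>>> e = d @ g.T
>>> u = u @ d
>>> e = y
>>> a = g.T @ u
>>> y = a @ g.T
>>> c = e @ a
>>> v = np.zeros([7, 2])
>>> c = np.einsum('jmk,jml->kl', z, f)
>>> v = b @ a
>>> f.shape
(2, 7, 13)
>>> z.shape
(2, 7, 2)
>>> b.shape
(2, 13, 2, 2)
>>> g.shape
(13, 2)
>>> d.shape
(2, 2)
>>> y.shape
(2, 13)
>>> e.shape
(2, 13, 2, 2)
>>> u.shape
(13, 2)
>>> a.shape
(2, 2)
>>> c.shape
(2, 13)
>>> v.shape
(2, 13, 2, 2)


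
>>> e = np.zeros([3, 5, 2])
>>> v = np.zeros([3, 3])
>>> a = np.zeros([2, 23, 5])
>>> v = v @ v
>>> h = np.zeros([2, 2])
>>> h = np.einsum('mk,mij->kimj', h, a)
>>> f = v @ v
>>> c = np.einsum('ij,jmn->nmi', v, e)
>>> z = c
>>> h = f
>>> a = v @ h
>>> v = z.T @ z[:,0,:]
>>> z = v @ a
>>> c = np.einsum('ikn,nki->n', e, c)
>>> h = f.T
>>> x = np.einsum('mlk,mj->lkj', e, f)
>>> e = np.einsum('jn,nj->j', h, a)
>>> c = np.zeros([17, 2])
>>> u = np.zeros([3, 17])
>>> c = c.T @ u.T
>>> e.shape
(3,)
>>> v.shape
(3, 5, 3)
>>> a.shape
(3, 3)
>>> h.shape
(3, 3)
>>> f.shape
(3, 3)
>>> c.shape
(2, 3)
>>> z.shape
(3, 5, 3)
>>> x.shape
(5, 2, 3)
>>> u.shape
(3, 17)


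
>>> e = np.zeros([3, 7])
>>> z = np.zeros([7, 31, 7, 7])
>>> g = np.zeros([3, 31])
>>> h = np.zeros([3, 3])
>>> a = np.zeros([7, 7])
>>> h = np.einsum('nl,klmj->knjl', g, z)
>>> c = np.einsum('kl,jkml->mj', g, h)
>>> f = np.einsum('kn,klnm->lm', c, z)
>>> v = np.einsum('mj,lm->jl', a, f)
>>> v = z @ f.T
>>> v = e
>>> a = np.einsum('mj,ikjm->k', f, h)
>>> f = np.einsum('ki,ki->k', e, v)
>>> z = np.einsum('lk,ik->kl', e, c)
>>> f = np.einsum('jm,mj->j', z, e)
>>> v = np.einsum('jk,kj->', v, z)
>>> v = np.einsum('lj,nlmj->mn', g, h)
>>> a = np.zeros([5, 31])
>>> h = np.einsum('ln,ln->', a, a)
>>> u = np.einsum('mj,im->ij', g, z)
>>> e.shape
(3, 7)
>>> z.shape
(7, 3)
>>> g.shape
(3, 31)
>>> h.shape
()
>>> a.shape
(5, 31)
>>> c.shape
(7, 7)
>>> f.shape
(7,)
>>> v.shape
(7, 7)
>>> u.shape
(7, 31)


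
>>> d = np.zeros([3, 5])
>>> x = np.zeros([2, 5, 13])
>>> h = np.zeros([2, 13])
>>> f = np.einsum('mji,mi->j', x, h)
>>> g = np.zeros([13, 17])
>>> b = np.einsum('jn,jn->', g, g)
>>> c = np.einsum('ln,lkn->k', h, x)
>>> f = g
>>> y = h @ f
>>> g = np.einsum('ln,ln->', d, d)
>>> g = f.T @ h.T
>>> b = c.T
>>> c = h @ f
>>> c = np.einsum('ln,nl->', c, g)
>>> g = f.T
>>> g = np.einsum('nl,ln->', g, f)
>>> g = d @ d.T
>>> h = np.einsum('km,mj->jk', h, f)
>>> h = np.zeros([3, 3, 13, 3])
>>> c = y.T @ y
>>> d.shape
(3, 5)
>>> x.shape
(2, 5, 13)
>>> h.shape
(3, 3, 13, 3)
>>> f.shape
(13, 17)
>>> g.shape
(3, 3)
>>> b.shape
(5,)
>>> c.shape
(17, 17)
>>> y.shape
(2, 17)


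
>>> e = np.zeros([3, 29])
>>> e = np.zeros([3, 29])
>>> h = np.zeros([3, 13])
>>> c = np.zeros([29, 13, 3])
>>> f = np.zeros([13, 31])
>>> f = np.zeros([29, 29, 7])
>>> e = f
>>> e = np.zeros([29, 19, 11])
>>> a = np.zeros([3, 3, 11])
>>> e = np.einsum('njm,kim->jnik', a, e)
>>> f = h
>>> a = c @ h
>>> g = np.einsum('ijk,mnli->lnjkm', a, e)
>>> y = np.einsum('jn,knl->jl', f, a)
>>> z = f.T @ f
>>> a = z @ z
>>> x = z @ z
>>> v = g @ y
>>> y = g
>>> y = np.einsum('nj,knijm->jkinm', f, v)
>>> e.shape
(3, 3, 19, 29)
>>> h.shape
(3, 13)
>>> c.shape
(29, 13, 3)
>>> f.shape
(3, 13)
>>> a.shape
(13, 13)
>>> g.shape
(19, 3, 13, 13, 3)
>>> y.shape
(13, 19, 13, 3, 13)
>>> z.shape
(13, 13)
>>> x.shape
(13, 13)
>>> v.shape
(19, 3, 13, 13, 13)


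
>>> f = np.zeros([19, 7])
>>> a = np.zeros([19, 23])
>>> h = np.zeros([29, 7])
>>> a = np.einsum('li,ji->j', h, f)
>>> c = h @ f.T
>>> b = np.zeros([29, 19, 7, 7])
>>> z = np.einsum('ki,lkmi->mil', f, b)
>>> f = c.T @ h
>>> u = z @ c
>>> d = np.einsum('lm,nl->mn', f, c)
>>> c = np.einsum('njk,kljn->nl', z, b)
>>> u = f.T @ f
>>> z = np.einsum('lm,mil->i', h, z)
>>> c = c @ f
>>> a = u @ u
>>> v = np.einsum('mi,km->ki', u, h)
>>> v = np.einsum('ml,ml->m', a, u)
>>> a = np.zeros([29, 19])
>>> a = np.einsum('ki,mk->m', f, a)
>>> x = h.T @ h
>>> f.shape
(19, 7)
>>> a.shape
(29,)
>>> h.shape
(29, 7)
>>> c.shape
(7, 7)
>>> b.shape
(29, 19, 7, 7)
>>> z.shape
(7,)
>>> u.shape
(7, 7)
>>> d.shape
(7, 29)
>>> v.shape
(7,)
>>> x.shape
(7, 7)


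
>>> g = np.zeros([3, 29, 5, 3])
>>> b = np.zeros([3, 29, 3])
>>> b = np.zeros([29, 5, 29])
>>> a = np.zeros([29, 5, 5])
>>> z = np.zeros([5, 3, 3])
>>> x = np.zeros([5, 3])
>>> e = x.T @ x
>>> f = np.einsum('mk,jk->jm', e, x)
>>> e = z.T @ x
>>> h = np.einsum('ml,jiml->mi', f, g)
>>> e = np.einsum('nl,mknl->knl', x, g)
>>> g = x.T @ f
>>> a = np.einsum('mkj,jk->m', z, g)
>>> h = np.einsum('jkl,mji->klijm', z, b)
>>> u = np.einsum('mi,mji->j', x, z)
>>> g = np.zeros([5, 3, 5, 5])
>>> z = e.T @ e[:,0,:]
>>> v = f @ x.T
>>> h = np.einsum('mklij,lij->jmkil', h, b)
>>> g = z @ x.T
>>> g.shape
(3, 5, 5)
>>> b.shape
(29, 5, 29)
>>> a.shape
(5,)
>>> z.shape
(3, 5, 3)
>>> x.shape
(5, 3)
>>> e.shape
(29, 5, 3)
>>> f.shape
(5, 3)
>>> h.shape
(29, 3, 3, 5, 29)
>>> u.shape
(3,)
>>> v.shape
(5, 5)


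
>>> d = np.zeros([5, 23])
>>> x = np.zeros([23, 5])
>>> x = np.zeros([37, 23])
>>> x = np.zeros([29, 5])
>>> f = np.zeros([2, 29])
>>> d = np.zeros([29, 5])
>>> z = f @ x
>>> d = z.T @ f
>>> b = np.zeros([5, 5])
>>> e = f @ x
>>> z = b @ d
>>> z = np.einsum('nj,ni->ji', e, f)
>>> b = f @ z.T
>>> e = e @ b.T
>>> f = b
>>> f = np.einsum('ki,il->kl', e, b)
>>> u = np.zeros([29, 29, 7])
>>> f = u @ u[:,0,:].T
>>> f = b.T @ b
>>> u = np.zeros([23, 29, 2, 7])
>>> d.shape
(5, 29)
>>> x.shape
(29, 5)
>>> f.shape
(5, 5)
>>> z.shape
(5, 29)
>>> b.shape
(2, 5)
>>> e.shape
(2, 2)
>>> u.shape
(23, 29, 2, 7)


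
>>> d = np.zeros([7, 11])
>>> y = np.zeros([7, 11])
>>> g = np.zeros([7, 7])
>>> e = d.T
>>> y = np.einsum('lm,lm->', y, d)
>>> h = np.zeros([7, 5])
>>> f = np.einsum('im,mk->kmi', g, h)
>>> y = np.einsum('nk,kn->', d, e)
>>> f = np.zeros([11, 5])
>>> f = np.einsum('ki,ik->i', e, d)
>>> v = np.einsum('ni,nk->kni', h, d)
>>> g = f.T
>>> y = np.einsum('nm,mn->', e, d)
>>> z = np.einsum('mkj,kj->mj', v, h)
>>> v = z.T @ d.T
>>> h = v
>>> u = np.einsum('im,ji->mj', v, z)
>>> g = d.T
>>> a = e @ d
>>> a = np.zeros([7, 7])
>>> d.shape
(7, 11)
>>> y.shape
()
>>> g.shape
(11, 7)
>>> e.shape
(11, 7)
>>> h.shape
(5, 7)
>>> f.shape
(7,)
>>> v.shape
(5, 7)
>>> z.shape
(11, 5)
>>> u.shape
(7, 11)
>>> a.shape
(7, 7)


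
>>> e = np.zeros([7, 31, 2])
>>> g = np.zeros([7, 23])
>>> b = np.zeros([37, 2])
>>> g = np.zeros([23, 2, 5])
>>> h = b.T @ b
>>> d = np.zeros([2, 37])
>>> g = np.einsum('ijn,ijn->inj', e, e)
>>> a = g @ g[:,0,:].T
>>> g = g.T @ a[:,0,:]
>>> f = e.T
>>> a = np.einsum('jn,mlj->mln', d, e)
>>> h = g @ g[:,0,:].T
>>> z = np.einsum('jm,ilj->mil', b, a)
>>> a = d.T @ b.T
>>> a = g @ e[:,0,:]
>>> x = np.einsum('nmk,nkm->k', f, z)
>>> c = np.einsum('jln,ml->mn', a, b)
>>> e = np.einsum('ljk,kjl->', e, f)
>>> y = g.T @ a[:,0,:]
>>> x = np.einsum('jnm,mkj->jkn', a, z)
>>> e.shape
()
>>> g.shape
(31, 2, 7)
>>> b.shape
(37, 2)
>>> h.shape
(31, 2, 31)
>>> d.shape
(2, 37)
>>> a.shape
(31, 2, 2)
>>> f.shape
(2, 31, 7)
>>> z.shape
(2, 7, 31)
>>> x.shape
(31, 7, 2)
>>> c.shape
(37, 2)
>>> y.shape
(7, 2, 2)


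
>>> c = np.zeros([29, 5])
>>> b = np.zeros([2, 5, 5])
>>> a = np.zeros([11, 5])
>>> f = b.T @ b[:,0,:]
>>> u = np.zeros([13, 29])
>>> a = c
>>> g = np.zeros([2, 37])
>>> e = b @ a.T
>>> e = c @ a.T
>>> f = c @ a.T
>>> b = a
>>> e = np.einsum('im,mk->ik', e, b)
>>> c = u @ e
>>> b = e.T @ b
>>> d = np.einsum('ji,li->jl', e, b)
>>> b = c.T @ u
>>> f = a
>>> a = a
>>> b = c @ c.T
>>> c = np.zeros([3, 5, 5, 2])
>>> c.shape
(3, 5, 5, 2)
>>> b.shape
(13, 13)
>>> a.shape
(29, 5)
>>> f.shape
(29, 5)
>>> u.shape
(13, 29)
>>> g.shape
(2, 37)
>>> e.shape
(29, 5)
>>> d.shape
(29, 5)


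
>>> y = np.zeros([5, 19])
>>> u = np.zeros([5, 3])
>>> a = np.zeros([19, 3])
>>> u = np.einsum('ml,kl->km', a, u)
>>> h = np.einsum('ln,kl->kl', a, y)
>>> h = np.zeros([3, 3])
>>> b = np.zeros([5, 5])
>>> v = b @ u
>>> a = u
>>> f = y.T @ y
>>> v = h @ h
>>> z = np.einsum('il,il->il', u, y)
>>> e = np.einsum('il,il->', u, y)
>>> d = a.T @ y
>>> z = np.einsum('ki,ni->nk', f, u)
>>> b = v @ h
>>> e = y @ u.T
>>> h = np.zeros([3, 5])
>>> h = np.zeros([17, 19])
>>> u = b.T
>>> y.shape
(5, 19)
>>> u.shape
(3, 3)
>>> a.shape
(5, 19)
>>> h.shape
(17, 19)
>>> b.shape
(3, 3)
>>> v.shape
(3, 3)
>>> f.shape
(19, 19)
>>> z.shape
(5, 19)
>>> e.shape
(5, 5)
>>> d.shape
(19, 19)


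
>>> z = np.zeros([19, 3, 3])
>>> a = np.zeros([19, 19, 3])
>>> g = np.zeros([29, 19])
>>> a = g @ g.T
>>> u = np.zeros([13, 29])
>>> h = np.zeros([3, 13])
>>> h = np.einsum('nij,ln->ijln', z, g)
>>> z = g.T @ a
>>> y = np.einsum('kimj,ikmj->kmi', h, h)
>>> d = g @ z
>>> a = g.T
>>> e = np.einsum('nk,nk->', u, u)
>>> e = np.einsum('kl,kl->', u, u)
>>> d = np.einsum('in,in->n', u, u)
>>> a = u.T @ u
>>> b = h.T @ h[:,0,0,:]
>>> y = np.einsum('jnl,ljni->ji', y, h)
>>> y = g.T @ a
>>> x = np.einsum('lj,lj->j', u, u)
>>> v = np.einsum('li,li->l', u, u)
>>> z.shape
(19, 29)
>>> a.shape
(29, 29)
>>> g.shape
(29, 19)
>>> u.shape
(13, 29)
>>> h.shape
(3, 3, 29, 19)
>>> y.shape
(19, 29)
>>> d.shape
(29,)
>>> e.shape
()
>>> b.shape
(19, 29, 3, 19)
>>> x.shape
(29,)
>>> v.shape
(13,)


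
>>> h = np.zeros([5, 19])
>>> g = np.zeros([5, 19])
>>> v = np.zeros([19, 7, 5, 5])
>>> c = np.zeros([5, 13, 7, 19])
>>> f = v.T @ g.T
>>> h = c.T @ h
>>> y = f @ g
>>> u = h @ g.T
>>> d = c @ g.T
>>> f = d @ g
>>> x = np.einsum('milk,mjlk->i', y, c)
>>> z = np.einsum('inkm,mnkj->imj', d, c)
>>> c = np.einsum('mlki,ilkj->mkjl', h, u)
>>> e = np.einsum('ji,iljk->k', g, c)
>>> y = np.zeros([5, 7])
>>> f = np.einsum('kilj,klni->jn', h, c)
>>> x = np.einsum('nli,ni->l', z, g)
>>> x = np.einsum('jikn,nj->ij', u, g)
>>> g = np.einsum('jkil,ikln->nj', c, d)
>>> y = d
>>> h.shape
(19, 7, 13, 19)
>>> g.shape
(5, 19)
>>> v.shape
(19, 7, 5, 5)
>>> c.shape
(19, 13, 5, 7)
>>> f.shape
(19, 5)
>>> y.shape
(5, 13, 7, 5)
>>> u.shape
(19, 7, 13, 5)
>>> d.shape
(5, 13, 7, 5)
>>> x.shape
(7, 19)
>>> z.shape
(5, 5, 19)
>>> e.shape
(7,)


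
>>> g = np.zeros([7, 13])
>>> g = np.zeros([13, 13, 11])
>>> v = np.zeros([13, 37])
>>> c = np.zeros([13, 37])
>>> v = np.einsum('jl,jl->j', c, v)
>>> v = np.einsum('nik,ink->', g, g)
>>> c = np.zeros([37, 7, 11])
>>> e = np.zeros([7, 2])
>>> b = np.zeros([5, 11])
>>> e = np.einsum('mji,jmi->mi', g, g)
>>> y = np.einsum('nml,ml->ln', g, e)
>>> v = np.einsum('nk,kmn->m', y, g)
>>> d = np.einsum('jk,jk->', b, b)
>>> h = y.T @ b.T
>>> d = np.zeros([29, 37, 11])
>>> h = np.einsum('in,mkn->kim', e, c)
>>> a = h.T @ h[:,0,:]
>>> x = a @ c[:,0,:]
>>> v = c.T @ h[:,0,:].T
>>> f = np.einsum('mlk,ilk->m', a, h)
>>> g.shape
(13, 13, 11)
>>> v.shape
(11, 7, 7)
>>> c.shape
(37, 7, 11)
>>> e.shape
(13, 11)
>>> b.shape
(5, 11)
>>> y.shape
(11, 13)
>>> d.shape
(29, 37, 11)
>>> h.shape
(7, 13, 37)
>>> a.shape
(37, 13, 37)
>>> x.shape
(37, 13, 11)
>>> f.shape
(37,)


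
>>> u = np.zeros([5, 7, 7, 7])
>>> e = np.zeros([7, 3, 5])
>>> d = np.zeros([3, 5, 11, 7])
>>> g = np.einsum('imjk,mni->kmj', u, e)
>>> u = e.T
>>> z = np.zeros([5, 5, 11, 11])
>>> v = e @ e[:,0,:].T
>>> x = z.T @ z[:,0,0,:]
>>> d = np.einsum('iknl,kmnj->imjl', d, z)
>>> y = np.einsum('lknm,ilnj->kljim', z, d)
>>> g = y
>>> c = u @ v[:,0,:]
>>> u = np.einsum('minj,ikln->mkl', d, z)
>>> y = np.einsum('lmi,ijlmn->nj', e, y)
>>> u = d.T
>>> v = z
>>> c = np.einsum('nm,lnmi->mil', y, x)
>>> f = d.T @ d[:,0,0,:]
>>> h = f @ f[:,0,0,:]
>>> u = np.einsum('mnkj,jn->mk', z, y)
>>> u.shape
(5, 11)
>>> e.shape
(7, 3, 5)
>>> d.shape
(3, 5, 11, 7)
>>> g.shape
(5, 5, 7, 3, 11)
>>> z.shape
(5, 5, 11, 11)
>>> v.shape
(5, 5, 11, 11)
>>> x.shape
(11, 11, 5, 11)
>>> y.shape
(11, 5)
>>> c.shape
(5, 11, 11)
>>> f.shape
(7, 11, 5, 7)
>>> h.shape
(7, 11, 5, 7)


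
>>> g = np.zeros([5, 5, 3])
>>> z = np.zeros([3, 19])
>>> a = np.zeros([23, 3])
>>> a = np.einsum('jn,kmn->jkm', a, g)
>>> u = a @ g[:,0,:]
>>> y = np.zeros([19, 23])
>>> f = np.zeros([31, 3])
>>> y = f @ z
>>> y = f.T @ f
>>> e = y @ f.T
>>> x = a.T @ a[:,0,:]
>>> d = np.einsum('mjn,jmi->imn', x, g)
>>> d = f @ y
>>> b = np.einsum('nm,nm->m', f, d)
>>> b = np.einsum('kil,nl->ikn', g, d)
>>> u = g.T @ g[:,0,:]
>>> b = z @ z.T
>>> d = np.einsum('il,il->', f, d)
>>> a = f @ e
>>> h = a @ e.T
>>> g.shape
(5, 5, 3)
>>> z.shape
(3, 19)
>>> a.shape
(31, 31)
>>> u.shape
(3, 5, 3)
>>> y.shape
(3, 3)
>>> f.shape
(31, 3)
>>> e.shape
(3, 31)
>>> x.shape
(5, 5, 5)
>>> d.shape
()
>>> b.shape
(3, 3)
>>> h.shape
(31, 3)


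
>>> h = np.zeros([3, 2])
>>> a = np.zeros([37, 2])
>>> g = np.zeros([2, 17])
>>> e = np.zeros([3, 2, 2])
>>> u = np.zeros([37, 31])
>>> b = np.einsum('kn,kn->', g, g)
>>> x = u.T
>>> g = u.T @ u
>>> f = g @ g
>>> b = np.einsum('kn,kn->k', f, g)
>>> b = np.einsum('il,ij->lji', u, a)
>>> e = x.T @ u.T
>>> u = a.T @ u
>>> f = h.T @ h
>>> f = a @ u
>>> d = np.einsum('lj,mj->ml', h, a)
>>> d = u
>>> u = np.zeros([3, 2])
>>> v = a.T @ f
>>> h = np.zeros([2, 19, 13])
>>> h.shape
(2, 19, 13)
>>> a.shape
(37, 2)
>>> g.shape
(31, 31)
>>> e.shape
(37, 37)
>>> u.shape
(3, 2)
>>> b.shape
(31, 2, 37)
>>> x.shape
(31, 37)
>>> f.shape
(37, 31)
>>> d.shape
(2, 31)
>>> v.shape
(2, 31)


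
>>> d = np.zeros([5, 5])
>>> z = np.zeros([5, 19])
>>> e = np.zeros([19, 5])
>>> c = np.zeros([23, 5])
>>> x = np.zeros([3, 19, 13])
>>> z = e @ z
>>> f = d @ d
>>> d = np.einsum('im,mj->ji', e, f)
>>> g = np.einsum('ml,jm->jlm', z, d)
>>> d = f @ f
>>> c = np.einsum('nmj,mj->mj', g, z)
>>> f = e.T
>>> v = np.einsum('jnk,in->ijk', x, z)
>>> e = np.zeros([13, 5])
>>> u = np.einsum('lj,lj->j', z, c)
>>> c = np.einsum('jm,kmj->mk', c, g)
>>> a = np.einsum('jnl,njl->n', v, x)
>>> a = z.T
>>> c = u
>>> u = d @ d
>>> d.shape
(5, 5)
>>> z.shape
(19, 19)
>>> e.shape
(13, 5)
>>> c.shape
(19,)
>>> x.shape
(3, 19, 13)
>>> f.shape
(5, 19)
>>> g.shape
(5, 19, 19)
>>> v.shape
(19, 3, 13)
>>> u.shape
(5, 5)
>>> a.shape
(19, 19)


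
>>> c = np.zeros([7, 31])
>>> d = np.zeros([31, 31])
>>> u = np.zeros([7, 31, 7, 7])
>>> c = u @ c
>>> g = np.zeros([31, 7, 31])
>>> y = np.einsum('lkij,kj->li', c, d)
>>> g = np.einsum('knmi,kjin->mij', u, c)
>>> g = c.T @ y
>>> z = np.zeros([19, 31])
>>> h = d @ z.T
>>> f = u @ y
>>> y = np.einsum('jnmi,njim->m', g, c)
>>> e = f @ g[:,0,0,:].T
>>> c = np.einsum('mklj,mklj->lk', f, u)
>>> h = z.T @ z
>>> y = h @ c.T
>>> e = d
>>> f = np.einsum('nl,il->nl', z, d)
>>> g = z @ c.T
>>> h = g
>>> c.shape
(7, 31)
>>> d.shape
(31, 31)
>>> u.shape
(7, 31, 7, 7)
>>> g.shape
(19, 7)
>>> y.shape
(31, 7)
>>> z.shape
(19, 31)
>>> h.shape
(19, 7)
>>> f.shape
(19, 31)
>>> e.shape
(31, 31)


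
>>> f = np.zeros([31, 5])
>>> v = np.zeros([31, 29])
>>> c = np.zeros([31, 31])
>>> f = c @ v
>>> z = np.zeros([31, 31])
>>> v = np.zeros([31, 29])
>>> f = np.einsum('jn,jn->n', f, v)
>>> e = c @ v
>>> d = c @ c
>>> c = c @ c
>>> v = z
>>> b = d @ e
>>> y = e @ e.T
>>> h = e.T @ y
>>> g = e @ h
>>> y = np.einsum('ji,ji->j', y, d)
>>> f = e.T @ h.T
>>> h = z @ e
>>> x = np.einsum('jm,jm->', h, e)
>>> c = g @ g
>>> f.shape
(29, 29)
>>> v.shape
(31, 31)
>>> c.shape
(31, 31)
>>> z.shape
(31, 31)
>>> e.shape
(31, 29)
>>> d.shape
(31, 31)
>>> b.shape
(31, 29)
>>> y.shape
(31,)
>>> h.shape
(31, 29)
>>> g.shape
(31, 31)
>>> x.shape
()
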